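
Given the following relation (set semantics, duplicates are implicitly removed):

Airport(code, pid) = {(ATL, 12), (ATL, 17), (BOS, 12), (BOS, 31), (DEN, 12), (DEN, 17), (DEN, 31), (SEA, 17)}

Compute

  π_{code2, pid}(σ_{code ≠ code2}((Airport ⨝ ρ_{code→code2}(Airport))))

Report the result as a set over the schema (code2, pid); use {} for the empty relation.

ρ[code→code2]: schema becomes (code2, pid); tuples unchanged.
Natural join on pid: {(ATL, 12, ATL), (ATL, 12, BOS), (ATL, 12, DEN), (ATL, 17, ATL), (ATL, 17, DEN), (ATL, 17, SEA), (BOS, 12, ATL), (BOS, 12, BOS), (BOS, 12, DEN), (BOS, 31, BOS), (BOS, 31, DEN), (DEN, 12, ATL), (DEN, 12, BOS), (DEN, 12, DEN), (DEN, 17, ATL), (DEN, 17, DEN), (DEN, 17, SEA), (DEN, 31, BOS), (DEN, 31, DEN), (SEA, 17, ATL), (SEA, 17, DEN), (SEA, 17, SEA)}
Filtering on code ≠ code2 leaves {(ATL, 12, BOS), (ATL, 12, DEN), (ATL, 17, DEN), (ATL, 17, SEA), (BOS, 12, ATL), (BOS, 12, DEN), (BOS, 31, DEN), (DEN, 12, ATL), (DEN, 12, BOS), (DEN, 17, ATL), (DEN, 17, SEA), (DEN, 31, BOS), (SEA, 17, ATL), (SEA, 17, DEN)}.
Keep only column(s) code2, pid (6 duplicate(s) eliminated): {(ATL, 12), (ATL, 17), (BOS, 12), (BOS, 31), (DEN, 12), (DEN, 17), (DEN, 31), (SEA, 17)}

{(ATL, 12), (ATL, 17), (BOS, 12), (BOS, 31), (DEN, 12), (DEN, 17), (DEN, 31), (SEA, 17)}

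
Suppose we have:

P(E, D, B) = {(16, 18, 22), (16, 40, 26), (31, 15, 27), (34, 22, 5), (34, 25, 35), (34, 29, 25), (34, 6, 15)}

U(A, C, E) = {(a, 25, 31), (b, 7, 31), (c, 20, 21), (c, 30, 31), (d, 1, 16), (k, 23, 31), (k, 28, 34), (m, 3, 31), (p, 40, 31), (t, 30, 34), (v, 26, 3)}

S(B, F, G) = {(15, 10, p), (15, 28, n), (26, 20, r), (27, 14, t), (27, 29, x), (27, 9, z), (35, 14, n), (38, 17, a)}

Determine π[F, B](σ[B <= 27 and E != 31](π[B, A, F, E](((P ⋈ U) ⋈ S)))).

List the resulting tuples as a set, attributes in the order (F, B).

{(10, 15), (20, 26), (28, 15)}

Natural join on E: {(16, 18, 22, d, 1), (16, 40, 26, d, 1), (31, 15, 27, a, 25), (31, 15, 27, b, 7), (31, 15, 27, c, 30), (31, 15, 27, k, 23), (31, 15, 27, m, 3), (31, 15, 27, p, 40), (34, 22, 5, k, 28), (34, 22, 5, t, 30), (34, 25, 35, k, 28), (34, 25, 35, t, 30), (34, 29, 25, k, 28), (34, 29, 25, t, 30), (34, 6, 15, k, 28), (34, 6, 15, t, 30)}
Natural join on B: {(16, 40, 26, d, 1, 20, r), (31, 15, 27, a, 25, 14, t), (31, 15, 27, a, 25, 29, x), (31, 15, 27, a, 25, 9, z), (31, 15, 27, b, 7, 14, t), (31, 15, 27, b, 7, 29, x), (31, 15, 27, b, 7, 9, z), (31, 15, 27, c, 30, 14, t), (31, 15, 27, c, 30, 29, x), (31, 15, 27, c, 30, 9, z), (31, 15, 27, k, 23, 14, t), (31, 15, 27, k, 23, 29, x), (31, 15, 27, k, 23, 9, z), (31, 15, 27, m, 3, 14, t), (31, 15, 27, m, 3, 29, x), (31, 15, 27, m, 3, 9, z), (31, 15, 27, p, 40, 14, t), (31, 15, 27, p, 40, 29, x), (31, 15, 27, p, 40, 9, z), (34, 25, 35, k, 28, 14, n), (34, 25, 35, t, 30, 14, n), (34, 6, 15, k, 28, 10, p), (34, 6, 15, k, 28, 28, n), (34, 6, 15, t, 30, 10, p), (34, 6, 15, t, 30, 28, n)}
Keep only column(s) B, A, F, E: {(15, k, 10, 34), (15, k, 28, 34), (15, t, 10, 34), (15, t, 28, 34), (26, d, 20, 16), (27, a, 14, 31), (27, a, 29, 31), (27, a, 9, 31), (27, b, 14, 31), (27, b, 29, 31), (27, b, 9, 31), (27, c, 14, 31), (27, c, 29, 31), (27, c, 9, 31), (27, k, 14, 31), (27, k, 29, 31), (27, k, 9, 31), (27, m, 14, 31), (27, m, 29, 31), (27, m, 9, 31), (27, p, 14, 31), (27, p, 29, 31), (27, p, 9, 31), (35, k, 14, 34), (35, t, 14, 34)}
Apply σ_{B <= 27 and E != 31}; surviving tuples: {(15, k, 10, 34), (15, k, 28, 34), (15, t, 10, 34), (15, t, 28, 34), (26, d, 20, 16)}
Keep only column(s) F, B (2 duplicate(s) eliminated): {(10, 15), (20, 26), (28, 15)}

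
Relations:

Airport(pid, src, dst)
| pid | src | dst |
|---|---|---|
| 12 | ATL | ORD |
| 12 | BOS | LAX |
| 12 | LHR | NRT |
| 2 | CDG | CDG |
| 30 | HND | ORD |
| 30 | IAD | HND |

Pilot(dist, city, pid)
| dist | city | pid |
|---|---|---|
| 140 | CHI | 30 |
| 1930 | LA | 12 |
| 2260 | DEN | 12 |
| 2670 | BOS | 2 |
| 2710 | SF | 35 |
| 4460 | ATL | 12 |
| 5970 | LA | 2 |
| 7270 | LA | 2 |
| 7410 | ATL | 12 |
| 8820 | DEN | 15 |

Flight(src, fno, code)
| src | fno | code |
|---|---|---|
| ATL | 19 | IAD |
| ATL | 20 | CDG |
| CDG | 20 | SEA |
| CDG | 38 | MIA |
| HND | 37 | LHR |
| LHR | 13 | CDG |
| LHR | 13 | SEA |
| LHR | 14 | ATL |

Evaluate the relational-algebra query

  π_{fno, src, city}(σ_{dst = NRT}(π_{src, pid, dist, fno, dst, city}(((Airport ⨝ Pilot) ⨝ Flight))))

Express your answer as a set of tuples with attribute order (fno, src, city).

Joining Airport and Pilot on pid yields {(12, ATL, ORD, 1930, LA), (12, ATL, ORD, 2260, DEN), (12, ATL, ORD, 4460, ATL), (12, ATL, ORD, 7410, ATL), (12, BOS, LAX, 1930, LA), (12, BOS, LAX, 2260, DEN), (12, BOS, LAX, 4460, ATL), (12, BOS, LAX, 7410, ATL), (12, LHR, NRT, 1930, LA), (12, LHR, NRT, 2260, DEN), (12, LHR, NRT, 4460, ATL), (12, LHR, NRT, 7410, ATL), (2, CDG, CDG, 2670, BOS), (2, CDG, CDG, 5970, LA), (2, CDG, CDG, 7270, LA), (30, HND, ORD, 140, CHI), (30, IAD, HND, 140, CHI)}.
Joining (Airport ⨝ Pilot) and Flight on src yields {(12, ATL, ORD, 1930, LA, 19, IAD), (12, ATL, ORD, 1930, LA, 20, CDG), (12, ATL, ORD, 2260, DEN, 19, IAD), (12, ATL, ORD, 2260, DEN, 20, CDG), (12, ATL, ORD, 4460, ATL, 19, IAD), (12, ATL, ORD, 4460, ATL, 20, CDG), (12, ATL, ORD, 7410, ATL, 19, IAD), (12, ATL, ORD, 7410, ATL, 20, CDG), (12, LHR, NRT, 1930, LA, 13, CDG), (12, LHR, NRT, 1930, LA, 13, SEA), (12, LHR, NRT, 1930, LA, 14, ATL), (12, LHR, NRT, 2260, DEN, 13, CDG), (12, LHR, NRT, 2260, DEN, 13, SEA), (12, LHR, NRT, 2260, DEN, 14, ATL), (12, LHR, NRT, 4460, ATL, 13, CDG), (12, LHR, NRT, 4460, ATL, 13, SEA), (12, LHR, NRT, 4460, ATL, 14, ATL), (12, LHR, NRT, 7410, ATL, 13, CDG), (12, LHR, NRT, 7410, ATL, 13, SEA), (12, LHR, NRT, 7410, ATL, 14, ATL), (2, CDG, CDG, 2670, BOS, 20, SEA), (2, CDG, CDG, 2670, BOS, 38, MIA), (2, CDG, CDG, 5970, LA, 20, SEA), (2, CDG, CDG, 5970, LA, 38, MIA), (2, CDG, CDG, 7270, LA, 20, SEA), (2, CDG, CDG, 7270, LA, 38, MIA), (30, HND, ORD, 140, CHI, 37, LHR)}.
Projecting to src, pid, dist, fno, dst, city (4 duplicate(s) eliminated): {(ATL, 12, 1930, 19, ORD, LA), (ATL, 12, 1930, 20, ORD, LA), (ATL, 12, 2260, 19, ORD, DEN), (ATL, 12, 2260, 20, ORD, DEN), (ATL, 12, 4460, 19, ORD, ATL), (ATL, 12, 4460, 20, ORD, ATL), (ATL, 12, 7410, 19, ORD, ATL), (ATL, 12, 7410, 20, ORD, ATL), (CDG, 2, 2670, 20, CDG, BOS), (CDG, 2, 2670, 38, CDG, BOS), (CDG, 2, 5970, 20, CDG, LA), (CDG, 2, 5970, 38, CDG, LA), (CDG, 2, 7270, 20, CDG, LA), (CDG, 2, 7270, 38, CDG, LA), (HND, 30, 140, 37, ORD, CHI), (LHR, 12, 1930, 13, NRT, LA), (LHR, 12, 1930, 14, NRT, LA), (LHR, 12, 2260, 13, NRT, DEN), (LHR, 12, 2260, 14, NRT, DEN), (LHR, 12, 4460, 13, NRT, ATL), (LHR, 12, 4460, 14, NRT, ATL), (LHR, 12, 7410, 13, NRT, ATL), (LHR, 12, 7410, 14, NRT, ATL)}
σ[dst = NRT]: keep tuples satisfying dst = NRT → {(LHR, 12, 1930, 13, NRT, LA), (LHR, 12, 1930, 14, NRT, LA), (LHR, 12, 2260, 13, NRT, DEN), (LHR, 12, 2260, 14, NRT, DEN), (LHR, 12, 4460, 13, NRT, ATL), (LHR, 12, 4460, 14, NRT, ATL), (LHR, 12, 7410, 13, NRT, ATL), (LHR, 12, 7410, 14, NRT, ATL)}
Projecting to fno, src, city (2 duplicate(s) eliminated): {(13, LHR, ATL), (13, LHR, DEN), (13, LHR, LA), (14, LHR, ATL), (14, LHR, DEN), (14, LHR, LA)}

{(13, LHR, ATL), (13, LHR, DEN), (13, LHR, LA), (14, LHR, ATL), (14, LHR, DEN), (14, LHR, LA)}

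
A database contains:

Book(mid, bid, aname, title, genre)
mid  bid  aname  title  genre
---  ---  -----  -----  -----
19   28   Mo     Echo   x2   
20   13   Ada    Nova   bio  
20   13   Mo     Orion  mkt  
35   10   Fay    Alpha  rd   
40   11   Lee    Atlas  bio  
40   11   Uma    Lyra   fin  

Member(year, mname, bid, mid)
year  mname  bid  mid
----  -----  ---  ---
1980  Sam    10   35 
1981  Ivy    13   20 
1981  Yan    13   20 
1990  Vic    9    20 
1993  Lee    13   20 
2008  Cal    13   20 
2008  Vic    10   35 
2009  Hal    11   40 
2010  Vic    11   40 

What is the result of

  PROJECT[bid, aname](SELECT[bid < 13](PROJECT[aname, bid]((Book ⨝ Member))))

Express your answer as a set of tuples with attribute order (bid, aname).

{(10, Fay), (11, Lee), (11, Uma)}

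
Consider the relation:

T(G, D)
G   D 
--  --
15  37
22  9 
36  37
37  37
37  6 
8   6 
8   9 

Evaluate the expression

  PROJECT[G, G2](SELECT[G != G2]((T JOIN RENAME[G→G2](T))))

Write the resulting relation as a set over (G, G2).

{(15, 36), (15, 37), (22, 8), (36, 15), (36, 37), (37, 15), (37, 36), (37, 8), (8, 22), (8, 37)}

ρ[G→G2]: schema becomes (G2, D); tuples unchanged.
Joining T and RENAME[G→G2](T) on D yields {(15, 37, 15), (15, 37, 36), (15, 37, 37), (22, 9, 22), (22, 9, 8), (36, 37, 15), (36, 37, 36), (36, 37, 37), (37, 37, 15), (37, 37, 36), (37, 37, 37), (37, 6, 37), (37, 6, 8), (8, 6, 37), (8, 6, 8), (8, 9, 22), (8, 9, 8)}.
σ[G != G2]: keep tuples satisfying G != G2 → {(15, 37, 36), (15, 37, 37), (22, 9, 8), (36, 37, 15), (36, 37, 37), (37, 37, 15), (37, 37, 36), (37, 6, 8), (8, 6, 37), (8, 9, 22)}
π_{G, G2} gives {(15, 36), (15, 37), (22, 8), (36, 15), (36, 37), (37, 15), (37, 36), (37, 8), (8, 22), (8, 37)}.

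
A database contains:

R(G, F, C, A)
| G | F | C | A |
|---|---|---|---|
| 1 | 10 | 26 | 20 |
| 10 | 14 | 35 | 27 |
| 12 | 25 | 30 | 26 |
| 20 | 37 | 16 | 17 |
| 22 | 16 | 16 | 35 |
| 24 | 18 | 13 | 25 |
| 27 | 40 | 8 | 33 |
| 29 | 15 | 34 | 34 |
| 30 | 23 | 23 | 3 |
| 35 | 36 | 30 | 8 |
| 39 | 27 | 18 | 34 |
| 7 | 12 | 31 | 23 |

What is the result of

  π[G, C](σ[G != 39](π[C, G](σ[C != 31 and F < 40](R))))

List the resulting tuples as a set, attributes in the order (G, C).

σ[C != 31 and F < 40]: keep tuples satisfying C != 31 and F < 40 → {(1, 10, 26, 20), (10, 14, 35, 27), (12, 25, 30, 26), (20, 37, 16, 17), (22, 16, 16, 35), (24, 18, 13, 25), (29, 15, 34, 34), (30, 23, 23, 3), (35, 36, 30, 8), (39, 27, 18, 34)}
Keep only column(s) C, G: {(13, 24), (16, 20), (16, 22), (18, 39), (23, 30), (26, 1), (30, 12), (30, 35), (34, 29), (35, 10)}
σ[G != 39]: keep tuples satisfying G != 39 → {(13, 24), (16, 20), (16, 22), (23, 30), (26, 1), (30, 12), (30, 35), (34, 29), (35, 10)}
Keep only column(s) G, C: {(1, 26), (10, 35), (12, 30), (20, 16), (22, 16), (24, 13), (29, 34), (30, 23), (35, 30)}

{(1, 26), (10, 35), (12, 30), (20, 16), (22, 16), (24, 13), (29, 34), (30, 23), (35, 30)}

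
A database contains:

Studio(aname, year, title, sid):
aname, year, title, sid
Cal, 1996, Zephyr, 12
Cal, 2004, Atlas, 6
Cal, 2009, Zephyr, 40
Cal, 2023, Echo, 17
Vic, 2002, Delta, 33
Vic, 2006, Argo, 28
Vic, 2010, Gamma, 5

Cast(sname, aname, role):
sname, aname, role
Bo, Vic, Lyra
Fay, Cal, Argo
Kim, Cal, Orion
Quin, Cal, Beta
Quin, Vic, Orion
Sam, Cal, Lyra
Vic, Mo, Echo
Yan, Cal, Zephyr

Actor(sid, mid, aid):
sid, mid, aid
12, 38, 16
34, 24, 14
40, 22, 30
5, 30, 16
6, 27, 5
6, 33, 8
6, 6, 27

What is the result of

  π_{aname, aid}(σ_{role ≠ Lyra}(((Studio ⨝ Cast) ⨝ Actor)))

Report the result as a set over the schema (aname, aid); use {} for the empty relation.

Studio ⋈ Cast (natural join on aname): {(Cal, 1996, Zephyr, 12, Fay, Argo), (Cal, 1996, Zephyr, 12, Kim, Orion), (Cal, 1996, Zephyr, 12, Quin, Beta), (Cal, 1996, Zephyr, 12, Sam, Lyra), (Cal, 1996, Zephyr, 12, Yan, Zephyr), (Cal, 2004, Atlas, 6, Fay, Argo), (Cal, 2004, Atlas, 6, Kim, Orion), (Cal, 2004, Atlas, 6, Quin, Beta), (Cal, 2004, Atlas, 6, Sam, Lyra), (Cal, 2004, Atlas, 6, Yan, Zephyr), (Cal, 2009, Zephyr, 40, Fay, Argo), (Cal, 2009, Zephyr, 40, Kim, Orion), (Cal, 2009, Zephyr, 40, Quin, Beta), (Cal, 2009, Zephyr, 40, Sam, Lyra), (Cal, 2009, Zephyr, 40, Yan, Zephyr), (Cal, 2023, Echo, 17, Fay, Argo), (Cal, 2023, Echo, 17, Kim, Orion), (Cal, 2023, Echo, 17, Quin, Beta), (Cal, 2023, Echo, 17, Sam, Lyra), (Cal, 2023, Echo, 17, Yan, Zephyr), (Vic, 2002, Delta, 33, Bo, Lyra), (Vic, 2002, Delta, 33, Quin, Orion), (Vic, 2006, Argo, 28, Bo, Lyra), (Vic, 2006, Argo, 28, Quin, Orion), (Vic, 2010, Gamma, 5, Bo, Lyra), (Vic, 2010, Gamma, 5, Quin, Orion)}
(Studio ⨝ Cast) ⋈ Actor (natural join on sid): {(Cal, 1996, Zephyr, 12, Fay, Argo, 38, 16), (Cal, 1996, Zephyr, 12, Kim, Orion, 38, 16), (Cal, 1996, Zephyr, 12, Quin, Beta, 38, 16), (Cal, 1996, Zephyr, 12, Sam, Lyra, 38, 16), (Cal, 1996, Zephyr, 12, Yan, Zephyr, 38, 16), (Cal, 2004, Atlas, 6, Fay, Argo, 27, 5), (Cal, 2004, Atlas, 6, Fay, Argo, 33, 8), (Cal, 2004, Atlas, 6, Fay, Argo, 6, 27), (Cal, 2004, Atlas, 6, Kim, Orion, 27, 5), (Cal, 2004, Atlas, 6, Kim, Orion, 33, 8), (Cal, 2004, Atlas, 6, Kim, Orion, 6, 27), (Cal, 2004, Atlas, 6, Quin, Beta, 27, 5), (Cal, 2004, Atlas, 6, Quin, Beta, 33, 8), (Cal, 2004, Atlas, 6, Quin, Beta, 6, 27), (Cal, 2004, Atlas, 6, Sam, Lyra, 27, 5), (Cal, 2004, Atlas, 6, Sam, Lyra, 33, 8), (Cal, 2004, Atlas, 6, Sam, Lyra, 6, 27), (Cal, 2004, Atlas, 6, Yan, Zephyr, 27, 5), (Cal, 2004, Atlas, 6, Yan, Zephyr, 33, 8), (Cal, 2004, Atlas, 6, Yan, Zephyr, 6, 27), (Cal, 2009, Zephyr, 40, Fay, Argo, 22, 30), (Cal, 2009, Zephyr, 40, Kim, Orion, 22, 30), (Cal, 2009, Zephyr, 40, Quin, Beta, 22, 30), (Cal, 2009, Zephyr, 40, Sam, Lyra, 22, 30), (Cal, 2009, Zephyr, 40, Yan, Zephyr, 22, 30), (Vic, 2010, Gamma, 5, Bo, Lyra, 30, 16), (Vic, 2010, Gamma, 5, Quin, Orion, 30, 16)}
Apply σ_{role ≠ Lyra}; surviving tuples: {(Cal, 1996, Zephyr, 12, Fay, Argo, 38, 16), (Cal, 1996, Zephyr, 12, Kim, Orion, 38, 16), (Cal, 1996, Zephyr, 12, Quin, Beta, 38, 16), (Cal, 1996, Zephyr, 12, Yan, Zephyr, 38, 16), (Cal, 2004, Atlas, 6, Fay, Argo, 27, 5), (Cal, 2004, Atlas, 6, Fay, Argo, 33, 8), (Cal, 2004, Atlas, 6, Fay, Argo, 6, 27), (Cal, 2004, Atlas, 6, Kim, Orion, 27, 5), (Cal, 2004, Atlas, 6, Kim, Orion, 33, 8), (Cal, 2004, Atlas, 6, Kim, Orion, 6, 27), (Cal, 2004, Atlas, 6, Quin, Beta, 27, 5), (Cal, 2004, Atlas, 6, Quin, Beta, 33, 8), (Cal, 2004, Atlas, 6, Quin, Beta, 6, 27), (Cal, 2004, Atlas, 6, Yan, Zephyr, 27, 5), (Cal, 2004, Atlas, 6, Yan, Zephyr, 33, 8), (Cal, 2004, Atlas, 6, Yan, Zephyr, 6, 27), (Cal, 2009, Zephyr, 40, Fay, Argo, 22, 30), (Cal, 2009, Zephyr, 40, Kim, Orion, 22, 30), (Cal, 2009, Zephyr, 40, Quin, Beta, 22, 30), (Cal, 2009, Zephyr, 40, Yan, Zephyr, 22, 30), (Vic, 2010, Gamma, 5, Quin, Orion, 30, 16)}
π_{aname, aid} gives {(Cal, 16), (Cal, 27), (Cal, 30), (Cal, 5), (Cal, 8), (Vic, 16)} (15 duplicate(s) eliminated).

{(Cal, 16), (Cal, 27), (Cal, 30), (Cal, 5), (Cal, 8), (Vic, 16)}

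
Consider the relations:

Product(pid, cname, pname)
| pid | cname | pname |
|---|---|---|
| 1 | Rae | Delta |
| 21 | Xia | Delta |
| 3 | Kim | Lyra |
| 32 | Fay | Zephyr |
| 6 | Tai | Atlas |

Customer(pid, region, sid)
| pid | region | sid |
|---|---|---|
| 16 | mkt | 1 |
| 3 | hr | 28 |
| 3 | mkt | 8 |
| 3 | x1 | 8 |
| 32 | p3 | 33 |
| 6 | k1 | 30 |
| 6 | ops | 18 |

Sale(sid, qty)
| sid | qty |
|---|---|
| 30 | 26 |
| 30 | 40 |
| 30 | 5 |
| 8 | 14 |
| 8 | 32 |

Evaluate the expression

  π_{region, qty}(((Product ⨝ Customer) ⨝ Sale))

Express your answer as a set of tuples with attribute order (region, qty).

{(k1, 26), (k1, 40), (k1, 5), (mkt, 14), (mkt, 32), (x1, 14), (x1, 32)}

Joining Product and Customer on pid yields {(3, Kim, Lyra, hr, 28), (3, Kim, Lyra, mkt, 8), (3, Kim, Lyra, x1, 8), (32, Fay, Zephyr, p3, 33), (6, Tai, Atlas, k1, 30), (6, Tai, Atlas, ops, 18)}.
Joining (Product ⨝ Customer) and Sale on sid yields {(3, Kim, Lyra, mkt, 8, 14), (3, Kim, Lyra, mkt, 8, 32), (3, Kim, Lyra, x1, 8, 14), (3, Kim, Lyra, x1, 8, 32), (6, Tai, Atlas, k1, 30, 26), (6, Tai, Atlas, k1, 30, 40), (6, Tai, Atlas, k1, 30, 5)}.
Projecting to region, qty: {(k1, 26), (k1, 40), (k1, 5), (mkt, 14), (mkt, 32), (x1, 14), (x1, 32)}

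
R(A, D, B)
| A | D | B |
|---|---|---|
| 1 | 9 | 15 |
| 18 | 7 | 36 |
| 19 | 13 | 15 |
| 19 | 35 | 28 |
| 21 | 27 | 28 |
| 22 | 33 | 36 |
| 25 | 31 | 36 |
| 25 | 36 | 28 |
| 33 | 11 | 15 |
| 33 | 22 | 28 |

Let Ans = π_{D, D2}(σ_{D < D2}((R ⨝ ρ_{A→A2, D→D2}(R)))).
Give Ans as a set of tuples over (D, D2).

ρ[A→A2, D→D2]: schema becomes (A2, D2, B); tuples unchanged.
Joining R and ρ_{A→A2, D→D2}(R) on B yields {(1, 9, 15, 1, 9), (1, 9, 15, 19, 13), (1, 9, 15, 33, 11), (18, 7, 36, 18, 7), (18, 7, 36, 22, 33), (18, 7, 36, 25, 31), (19, 13, 15, 1, 9), (19, 13, 15, 19, 13), (19, 13, 15, 33, 11), (19, 35, 28, 19, 35), (19, 35, 28, 21, 27), (19, 35, 28, 25, 36), (19, 35, 28, 33, 22), (21, 27, 28, 19, 35), (21, 27, 28, 21, 27), (21, 27, 28, 25, 36), (21, 27, 28, 33, 22), (22, 33, 36, 18, 7), (22, 33, 36, 22, 33), (22, 33, 36, 25, 31), (25, 31, 36, 18, 7), (25, 31, 36, 22, 33), (25, 31, 36, 25, 31), (25, 36, 28, 19, 35), (25, 36, 28, 21, 27), (25, 36, 28, 25, 36), (25, 36, 28, 33, 22), (33, 11, 15, 1, 9), (33, 11, 15, 19, 13), (33, 11, 15, 33, 11), (33, 22, 28, 19, 35), (33, 22, 28, 21, 27), (33, 22, 28, 25, 36), (33, 22, 28, 33, 22)}.
Selection D < D2: {(1, 9, 15, 19, 13), (1, 9, 15, 33, 11), (18, 7, 36, 22, 33), (18, 7, 36, 25, 31), (19, 35, 28, 25, 36), (21, 27, 28, 19, 35), (21, 27, 28, 25, 36), (25, 31, 36, 22, 33), (33, 11, 15, 19, 13), (33, 22, 28, 19, 35), (33, 22, 28, 21, 27), (33, 22, 28, 25, 36)}
Projecting to D, D2: {(11, 13), (22, 27), (22, 35), (22, 36), (27, 35), (27, 36), (31, 33), (35, 36), (7, 31), (7, 33), (9, 11), (9, 13)}

{(11, 13), (22, 27), (22, 35), (22, 36), (27, 35), (27, 36), (31, 33), (35, 36), (7, 31), (7, 33), (9, 11), (9, 13)}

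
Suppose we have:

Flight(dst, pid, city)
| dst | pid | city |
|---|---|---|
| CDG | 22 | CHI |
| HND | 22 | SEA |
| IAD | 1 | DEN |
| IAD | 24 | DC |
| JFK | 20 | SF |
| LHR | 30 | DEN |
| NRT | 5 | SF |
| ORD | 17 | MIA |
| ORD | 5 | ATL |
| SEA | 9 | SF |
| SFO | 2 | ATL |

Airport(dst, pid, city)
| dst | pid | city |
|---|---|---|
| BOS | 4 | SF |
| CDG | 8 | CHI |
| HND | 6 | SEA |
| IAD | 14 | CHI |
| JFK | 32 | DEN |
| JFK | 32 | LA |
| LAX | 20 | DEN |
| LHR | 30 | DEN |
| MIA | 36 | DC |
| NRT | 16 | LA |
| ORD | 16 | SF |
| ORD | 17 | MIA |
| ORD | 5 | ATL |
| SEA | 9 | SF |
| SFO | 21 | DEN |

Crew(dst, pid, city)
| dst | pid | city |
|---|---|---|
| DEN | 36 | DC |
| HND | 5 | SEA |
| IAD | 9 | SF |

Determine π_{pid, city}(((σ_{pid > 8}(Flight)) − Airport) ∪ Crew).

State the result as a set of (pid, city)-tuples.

{(20, SF), (22, CHI), (22, SEA), (24, DC), (36, DC), (5, SEA), (9, SF)}

σ[pid > 8]: keep tuples satisfying pid > 8 → {(CDG, 22, CHI), (HND, 22, SEA), (IAD, 24, DC), (JFK, 20, SF), (LHR, 30, DEN), (ORD, 17, MIA), (SEA, 9, SF)}
Taking the difference: {(CDG, 22, CHI), (HND, 22, SEA), (IAD, 24, DC), (JFK, 20, SF)}
Taking the union: {(CDG, 22, CHI), (DEN, 36, DC), (HND, 22, SEA), (HND, 5, SEA), (IAD, 24, DC), (IAD, 9, SF), (JFK, 20, SF)}
Projecting to pid, city: {(20, SF), (22, CHI), (22, SEA), (24, DC), (36, DC), (5, SEA), (9, SF)}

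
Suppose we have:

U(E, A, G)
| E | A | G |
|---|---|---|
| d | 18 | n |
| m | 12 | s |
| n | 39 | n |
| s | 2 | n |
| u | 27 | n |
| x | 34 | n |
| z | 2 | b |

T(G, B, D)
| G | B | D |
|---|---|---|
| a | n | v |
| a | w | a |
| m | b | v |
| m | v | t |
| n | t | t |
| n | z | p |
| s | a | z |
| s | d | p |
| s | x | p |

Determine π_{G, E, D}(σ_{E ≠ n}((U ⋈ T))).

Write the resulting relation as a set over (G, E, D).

Joining U and T on G yields {(d, 18, n, t, t), (d, 18, n, z, p), (m, 12, s, a, z), (m, 12, s, d, p), (m, 12, s, x, p), (n, 39, n, t, t), (n, 39, n, z, p), (s, 2, n, t, t), (s, 2, n, z, p), (u, 27, n, t, t), (u, 27, n, z, p), (x, 34, n, t, t), (x, 34, n, z, p)}.
Apply σ_{E ≠ n}; surviving tuples: {(d, 18, n, t, t), (d, 18, n, z, p), (m, 12, s, a, z), (m, 12, s, d, p), (m, 12, s, x, p), (s, 2, n, t, t), (s, 2, n, z, p), (u, 27, n, t, t), (u, 27, n, z, p), (x, 34, n, t, t), (x, 34, n, z, p)}
π[G, E, D]: project onto (G, E, D) (1 duplicate(s) eliminated) → {(n, d, p), (n, d, t), (n, s, p), (n, s, t), (n, u, p), (n, u, t), (n, x, p), (n, x, t), (s, m, p), (s, m, z)}

{(n, d, p), (n, d, t), (n, s, p), (n, s, t), (n, u, p), (n, u, t), (n, x, p), (n, x, t), (s, m, p), (s, m, z)}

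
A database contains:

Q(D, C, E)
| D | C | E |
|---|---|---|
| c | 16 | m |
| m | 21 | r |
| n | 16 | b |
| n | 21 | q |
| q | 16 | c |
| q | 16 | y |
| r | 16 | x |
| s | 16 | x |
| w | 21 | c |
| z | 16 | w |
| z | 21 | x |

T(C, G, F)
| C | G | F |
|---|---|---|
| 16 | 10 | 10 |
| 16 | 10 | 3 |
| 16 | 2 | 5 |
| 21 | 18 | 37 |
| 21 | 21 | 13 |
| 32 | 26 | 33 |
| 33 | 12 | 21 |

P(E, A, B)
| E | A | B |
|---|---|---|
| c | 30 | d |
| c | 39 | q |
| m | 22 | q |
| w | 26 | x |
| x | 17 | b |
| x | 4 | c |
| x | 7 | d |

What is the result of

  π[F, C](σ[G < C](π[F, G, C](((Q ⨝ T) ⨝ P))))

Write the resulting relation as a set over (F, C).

{(10, 16), (3, 16), (37, 21), (5, 16)}

Q ⋈ T (natural join on C): {(c, 16, m, 10, 10), (c, 16, m, 10, 3), (c, 16, m, 2, 5), (m, 21, r, 18, 37), (m, 21, r, 21, 13), (n, 16, b, 10, 10), (n, 16, b, 10, 3), (n, 16, b, 2, 5), (n, 21, q, 18, 37), (n, 21, q, 21, 13), (q, 16, c, 10, 10), (q, 16, c, 10, 3), (q, 16, c, 2, 5), (q, 16, y, 10, 10), (q, 16, y, 10, 3), (q, 16, y, 2, 5), (r, 16, x, 10, 10), (r, 16, x, 10, 3), (r, 16, x, 2, 5), (s, 16, x, 10, 10), (s, 16, x, 10, 3), (s, 16, x, 2, 5), (w, 21, c, 18, 37), (w, 21, c, 21, 13), (z, 16, w, 10, 10), (z, 16, w, 10, 3), (z, 16, w, 2, 5), (z, 21, x, 18, 37), (z, 21, x, 21, 13)}
(Q ⨝ T) ⋈ P (natural join on E): {(c, 16, m, 10, 10, 22, q), (c, 16, m, 10, 3, 22, q), (c, 16, m, 2, 5, 22, q), (q, 16, c, 10, 10, 30, d), (q, 16, c, 10, 10, 39, q), (q, 16, c, 10, 3, 30, d), (q, 16, c, 10, 3, 39, q), (q, 16, c, 2, 5, 30, d), (q, 16, c, 2, 5, 39, q), (r, 16, x, 10, 10, 17, b), (r, 16, x, 10, 10, 4, c), (r, 16, x, 10, 10, 7, d), (r, 16, x, 10, 3, 17, b), (r, 16, x, 10, 3, 4, c), (r, 16, x, 10, 3, 7, d), (r, 16, x, 2, 5, 17, b), (r, 16, x, 2, 5, 4, c), (r, 16, x, 2, 5, 7, d), (s, 16, x, 10, 10, 17, b), (s, 16, x, 10, 10, 4, c), (s, 16, x, 10, 10, 7, d), (s, 16, x, 10, 3, 17, b), (s, 16, x, 10, 3, 4, c), (s, 16, x, 10, 3, 7, d), (s, 16, x, 2, 5, 17, b), (s, 16, x, 2, 5, 4, c), (s, 16, x, 2, 5, 7, d), (w, 21, c, 18, 37, 30, d), (w, 21, c, 18, 37, 39, q), (w, 21, c, 21, 13, 30, d), (w, 21, c, 21, 13, 39, q), (z, 16, w, 10, 10, 26, x), (z, 16, w, 10, 3, 26, x), (z, 16, w, 2, 5, 26, x), (z, 21, x, 18, 37, 17, b), (z, 21, x, 18, 37, 4, c), (z, 21, x, 18, 37, 7, d), (z, 21, x, 21, 13, 17, b), (z, 21, x, 21, 13, 4, c), (z, 21, x, 21, 13, 7, d)}
Projecting to F, G, C (35 duplicate(s) eliminated): {(10, 10, 16), (13, 21, 21), (3, 10, 16), (37, 18, 21), (5, 2, 16)}
Selection G < C: {(10, 10, 16), (3, 10, 16), (37, 18, 21), (5, 2, 16)}
Projecting to F, C: {(10, 16), (3, 16), (37, 21), (5, 16)}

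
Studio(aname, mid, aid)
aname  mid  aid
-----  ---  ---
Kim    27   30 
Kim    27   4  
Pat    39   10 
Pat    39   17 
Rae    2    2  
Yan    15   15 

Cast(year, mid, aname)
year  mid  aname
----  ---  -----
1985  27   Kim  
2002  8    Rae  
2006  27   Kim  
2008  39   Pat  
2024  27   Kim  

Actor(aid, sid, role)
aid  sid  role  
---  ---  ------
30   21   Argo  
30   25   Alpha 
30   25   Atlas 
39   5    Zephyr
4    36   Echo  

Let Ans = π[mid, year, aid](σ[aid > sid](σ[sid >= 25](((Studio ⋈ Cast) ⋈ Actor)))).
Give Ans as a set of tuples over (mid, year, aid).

Studio ⋈ Cast (natural join on aname, mid): {(Kim, 27, 30, 1985), (Kim, 27, 30, 2006), (Kim, 27, 30, 2024), (Kim, 27, 4, 1985), (Kim, 27, 4, 2006), (Kim, 27, 4, 2024), (Pat, 39, 10, 2008), (Pat, 39, 17, 2008)}
(Studio ⋈ Cast) ⋈ Actor (natural join on aid): {(Kim, 27, 30, 1985, 21, Argo), (Kim, 27, 30, 1985, 25, Alpha), (Kim, 27, 30, 1985, 25, Atlas), (Kim, 27, 30, 2006, 21, Argo), (Kim, 27, 30, 2006, 25, Alpha), (Kim, 27, 30, 2006, 25, Atlas), (Kim, 27, 30, 2024, 21, Argo), (Kim, 27, 30, 2024, 25, Alpha), (Kim, 27, 30, 2024, 25, Atlas), (Kim, 27, 4, 1985, 36, Echo), (Kim, 27, 4, 2006, 36, Echo), (Kim, 27, 4, 2024, 36, Echo)}
Apply σ_{sid >= 25}; surviving tuples: {(Kim, 27, 30, 1985, 25, Alpha), (Kim, 27, 30, 1985, 25, Atlas), (Kim, 27, 30, 2006, 25, Alpha), (Kim, 27, 30, 2006, 25, Atlas), (Kim, 27, 30, 2024, 25, Alpha), (Kim, 27, 30, 2024, 25, Atlas), (Kim, 27, 4, 1985, 36, Echo), (Kim, 27, 4, 2006, 36, Echo), (Kim, 27, 4, 2024, 36, Echo)}
Apply σ_{aid > sid}; surviving tuples: {(Kim, 27, 30, 1985, 25, Alpha), (Kim, 27, 30, 1985, 25, Atlas), (Kim, 27, 30, 2006, 25, Alpha), (Kim, 27, 30, 2006, 25, Atlas), (Kim, 27, 30, 2024, 25, Alpha), (Kim, 27, 30, 2024, 25, Atlas)}
π_{mid, year, aid} gives {(27, 1985, 30), (27, 2006, 30), (27, 2024, 30)} (3 duplicate(s) eliminated).

{(27, 1985, 30), (27, 2006, 30), (27, 2024, 30)}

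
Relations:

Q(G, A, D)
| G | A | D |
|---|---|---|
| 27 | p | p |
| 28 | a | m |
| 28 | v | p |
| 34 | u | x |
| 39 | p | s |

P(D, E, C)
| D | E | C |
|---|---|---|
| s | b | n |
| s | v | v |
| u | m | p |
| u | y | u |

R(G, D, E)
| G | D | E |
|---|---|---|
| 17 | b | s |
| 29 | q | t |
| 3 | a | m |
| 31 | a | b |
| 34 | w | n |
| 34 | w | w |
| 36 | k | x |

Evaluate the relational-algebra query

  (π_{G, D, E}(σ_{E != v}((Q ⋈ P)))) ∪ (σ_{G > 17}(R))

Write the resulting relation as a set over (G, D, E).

Q ⋈ P (natural join on D): {(39, p, s, b, n), (39, p, s, v, v)}
σ[E != v]: keep tuples satisfying E != v → {(39, p, s, b, n)}
π[G, D, E]: project onto (G, D, E) → {(39, s, b)}
σ[G > 17]: keep tuples satisfying G > 17 → {(29, q, t), (31, a, b), (34, w, n), (34, w, w), (36, k, x)}
Set union of the two operands is {(29, q, t), (31, a, b), (34, w, n), (34, w, w), (36, k, x), (39, s, b)}.

{(29, q, t), (31, a, b), (34, w, n), (34, w, w), (36, k, x), (39, s, b)}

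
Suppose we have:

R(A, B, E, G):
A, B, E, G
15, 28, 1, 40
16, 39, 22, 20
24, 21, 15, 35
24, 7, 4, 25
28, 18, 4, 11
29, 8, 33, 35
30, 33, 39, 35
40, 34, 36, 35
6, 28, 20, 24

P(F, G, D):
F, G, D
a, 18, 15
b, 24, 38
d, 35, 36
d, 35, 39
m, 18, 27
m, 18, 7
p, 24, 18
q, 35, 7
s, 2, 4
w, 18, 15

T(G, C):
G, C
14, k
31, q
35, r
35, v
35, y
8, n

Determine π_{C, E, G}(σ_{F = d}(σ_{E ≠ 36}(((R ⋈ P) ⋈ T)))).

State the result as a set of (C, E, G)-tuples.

{(r, 15, 35), (r, 33, 35), (r, 39, 35), (v, 15, 35), (v, 33, 35), (v, 39, 35), (y, 15, 35), (y, 33, 35), (y, 39, 35)}

Joining R and P on G yields {(24, 21, 15, 35, d, 36), (24, 21, 15, 35, d, 39), (24, 21, 15, 35, q, 7), (29, 8, 33, 35, d, 36), (29, 8, 33, 35, d, 39), (29, 8, 33, 35, q, 7), (30, 33, 39, 35, d, 36), (30, 33, 39, 35, d, 39), (30, 33, 39, 35, q, 7), (40, 34, 36, 35, d, 36), (40, 34, 36, 35, d, 39), (40, 34, 36, 35, q, 7), (6, 28, 20, 24, b, 38), (6, 28, 20, 24, p, 18)}.
Joining (R ⋈ P) and T on G yields {(24, 21, 15, 35, d, 36, r), (24, 21, 15, 35, d, 36, v), (24, 21, 15, 35, d, 36, y), (24, 21, 15, 35, d, 39, r), (24, 21, 15, 35, d, 39, v), (24, 21, 15, 35, d, 39, y), (24, 21, 15, 35, q, 7, r), (24, 21, 15, 35, q, 7, v), (24, 21, 15, 35, q, 7, y), (29, 8, 33, 35, d, 36, r), (29, 8, 33, 35, d, 36, v), (29, 8, 33, 35, d, 36, y), (29, 8, 33, 35, d, 39, r), (29, 8, 33, 35, d, 39, v), (29, 8, 33, 35, d, 39, y), (29, 8, 33, 35, q, 7, r), (29, 8, 33, 35, q, 7, v), (29, 8, 33, 35, q, 7, y), (30, 33, 39, 35, d, 36, r), (30, 33, 39, 35, d, 36, v), (30, 33, 39, 35, d, 36, y), (30, 33, 39, 35, d, 39, r), (30, 33, 39, 35, d, 39, v), (30, 33, 39, 35, d, 39, y), (30, 33, 39, 35, q, 7, r), (30, 33, 39, 35, q, 7, v), (30, 33, 39, 35, q, 7, y), (40, 34, 36, 35, d, 36, r), (40, 34, 36, 35, d, 36, v), (40, 34, 36, 35, d, 36, y), (40, 34, 36, 35, d, 39, r), (40, 34, 36, 35, d, 39, v), (40, 34, 36, 35, d, 39, y), (40, 34, 36, 35, q, 7, r), (40, 34, 36, 35, q, 7, v), (40, 34, 36, 35, q, 7, y)}.
Filtering on E ≠ 36 leaves {(24, 21, 15, 35, d, 36, r), (24, 21, 15, 35, d, 36, v), (24, 21, 15, 35, d, 36, y), (24, 21, 15, 35, d, 39, r), (24, 21, 15, 35, d, 39, v), (24, 21, 15, 35, d, 39, y), (24, 21, 15, 35, q, 7, r), (24, 21, 15, 35, q, 7, v), (24, 21, 15, 35, q, 7, y), (29, 8, 33, 35, d, 36, r), (29, 8, 33, 35, d, 36, v), (29, 8, 33, 35, d, 36, y), (29, 8, 33, 35, d, 39, r), (29, 8, 33, 35, d, 39, v), (29, 8, 33, 35, d, 39, y), (29, 8, 33, 35, q, 7, r), (29, 8, 33, 35, q, 7, v), (29, 8, 33, 35, q, 7, y), (30, 33, 39, 35, d, 36, r), (30, 33, 39, 35, d, 36, v), (30, 33, 39, 35, d, 36, y), (30, 33, 39, 35, d, 39, r), (30, 33, 39, 35, d, 39, v), (30, 33, 39, 35, d, 39, y), (30, 33, 39, 35, q, 7, r), (30, 33, 39, 35, q, 7, v), (30, 33, 39, 35, q, 7, y)}.
Filtering on F = d leaves {(24, 21, 15, 35, d, 36, r), (24, 21, 15, 35, d, 36, v), (24, 21, 15, 35, d, 36, y), (24, 21, 15, 35, d, 39, r), (24, 21, 15, 35, d, 39, v), (24, 21, 15, 35, d, 39, y), (29, 8, 33, 35, d, 36, r), (29, 8, 33, 35, d, 36, v), (29, 8, 33, 35, d, 36, y), (29, 8, 33, 35, d, 39, r), (29, 8, 33, 35, d, 39, v), (29, 8, 33, 35, d, 39, y), (30, 33, 39, 35, d, 36, r), (30, 33, 39, 35, d, 36, v), (30, 33, 39, 35, d, 36, y), (30, 33, 39, 35, d, 39, r), (30, 33, 39, 35, d, 39, v), (30, 33, 39, 35, d, 39, y)}.
π_{C, E, G} gives {(r, 15, 35), (r, 33, 35), (r, 39, 35), (v, 15, 35), (v, 33, 35), (v, 39, 35), (y, 15, 35), (y, 33, 35), (y, 39, 35)} (9 duplicate(s) eliminated).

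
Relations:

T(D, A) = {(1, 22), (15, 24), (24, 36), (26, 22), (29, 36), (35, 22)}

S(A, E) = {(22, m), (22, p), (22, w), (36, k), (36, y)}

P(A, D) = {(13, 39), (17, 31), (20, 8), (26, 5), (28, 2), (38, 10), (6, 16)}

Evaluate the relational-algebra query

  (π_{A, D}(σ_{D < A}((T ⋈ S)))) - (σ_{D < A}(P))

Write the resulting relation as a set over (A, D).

Natural join on A: {(1, 22, m), (1, 22, p), (1, 22, w), (24, 36, k), (24, 36, y), (26, 22, m), (26, 22, p), (26, 22, w), (29, 36, k), (29, 36, y), (35, 22, m), (35, 22, p), (35, 22, w)}
Apply σ_{D < A}; surviving tuples: {(1, 22, m), (1, 22, p), (1, 22, w), (24, 36, k), (24, 36, y), (29, 36, k), (29, 36, y)}
Keep only column(s) A, D (4 duplicate(s) eliminated): {(22, 1), (36, 24), (36, 29)}
Apply σ_{D < A}; surviving tuples: {(20, 8), (26, 5), (28, 2), (38, 10)}
Set difference of the two operands is {(22, 1), (36, 24), (36, 29)}.

{(22, 1), (36, 24), (36, 29)}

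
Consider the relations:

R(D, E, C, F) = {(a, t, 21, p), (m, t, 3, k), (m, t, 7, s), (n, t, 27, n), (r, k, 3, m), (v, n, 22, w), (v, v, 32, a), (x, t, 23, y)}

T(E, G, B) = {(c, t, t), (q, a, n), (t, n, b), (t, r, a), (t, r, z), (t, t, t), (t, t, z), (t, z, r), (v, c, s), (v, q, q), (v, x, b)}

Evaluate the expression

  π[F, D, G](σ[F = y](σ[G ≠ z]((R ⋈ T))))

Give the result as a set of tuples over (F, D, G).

R ⋈ T (natural join on E): {(a, t, 21, p, n, b), (a, t, 21, p, r, a), (a, t, 21, p, r, z), (a, t, 21, p, t, t), (a, t, 21, p, t, z), (a, t, 21, p, z, r), (m, t, 3, k, n, b), (m, t, 3, k, r, a), (m, t, 3, k, r, z), (m, t, 3, k, t, t), (m, t, 3, k, t, z), (m, t, 3, k, z, r), (m, t, 7, s, n, b), (m, t, 7, s, r, a), (m, t, 7, s, r, z), (m, t, 7, s, t, t), (m, t, 7, s, t, z), (m, t, 7, s, z, r), (n, t, 27, n, n, b), (n, t, 27, n, r, a), (n, t, 27, n, r, z), (n, t, 27, n, t, t), (n, t, 27, n, t, z), (n, t, 27, n, z, r), (v, v, 32, a, c, s), (v, v, 32, a, q, q), (v, v, 32, a, x, b), (x, t, 23, y, n, b), (x, t, 23, y, r, a), (x, t, 23, y, r, z), (x, t, 23, y, t, t), (x, t, 23, y, t, z), (x, t, 23, y, z, r)}
σ[G ≠ z]: keep tuples satisfying G ≠ z → {(a, t, 21, p, n, b), (a, t, 21, p, r, a), (a, t, 21, p, r, z), (a, t, 21, p, t, t), (a, t, 21, p, t, z), (m, t, 3, k, n, b), (m, t, 3, k, r, a), (m, t, 3, k, r, z), (m, t, 3, k, t, t), (m, t, 3, k, t, z), (m, t, 7, s, n, b), (m, t, 7, s, r, a), (m, t, 7, s, r, z), (m, t, 7, s, t, t), (m, t, 7, s, t, z), (n, t, 27, n, n, b), (n, t, 27, n, r, a), (n, t, 27, n, r, z), (n, t, 27, n, t, t), (n, t, 27, n, t, z), (v, v, 32, a, c, s), (v, v, 32, a, q, q), (v, v, 32, a, x, b), (x, t, 23, y, n, b), (x, t, 23, y, r, a), (x, t, 23, y, r, z), (x, t, 23, y, t, t), (x, t, 23, y, t, z)}
σ[F = y]: keep tuples satisfying F = y → {(x, t, 23, y, n, b), (x, t, 23, y, r, a), (x, t, 23, y, r, z), (x, t, 23, y, t, t), (x, t, 23, y, t, z)}
Keep only column(s) F, D, G (2 duplicate(s) eliminated): {(y, x, n), (y, x, r), (y, x, t)}

{(y, x, n), (y, x, r), (y, x, t)}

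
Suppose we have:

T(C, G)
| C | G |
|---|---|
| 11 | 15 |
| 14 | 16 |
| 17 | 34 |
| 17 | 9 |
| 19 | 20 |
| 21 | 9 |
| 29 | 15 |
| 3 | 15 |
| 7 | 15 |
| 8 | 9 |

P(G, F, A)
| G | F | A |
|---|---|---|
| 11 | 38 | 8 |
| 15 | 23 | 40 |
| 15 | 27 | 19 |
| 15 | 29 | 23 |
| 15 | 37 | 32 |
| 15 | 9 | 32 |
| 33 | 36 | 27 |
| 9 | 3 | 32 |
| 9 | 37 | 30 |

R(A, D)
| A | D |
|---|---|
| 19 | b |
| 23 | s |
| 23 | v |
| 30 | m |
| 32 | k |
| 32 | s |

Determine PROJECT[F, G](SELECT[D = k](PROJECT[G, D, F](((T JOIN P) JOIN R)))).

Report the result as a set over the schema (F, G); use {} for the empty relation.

{(3, 9), (37, 15), (9, 15)}

Natural join on G: {(11, 15, 23, 40), (11, 15, 27, 19), (11, 15, 29, 23), (11, 15, 37, 32), (11, 15, 9, 32), (17, 9, 3, 32), (17, 9, 37, 30), (21, 9, 3, 32), (21, 9, 37, 30), (29, 15, 23, 40), (29, 15, 27, 19), (29, 15, 29, 23), (29, 15, 37, 32), (29, 15, 9, 32), (3, 15, 23, 40), (3, 15, 27, 19), (3, 15, 29, 23), (3, 15, 37, 32), (3, 15, 9, 32), (7, 15, 23, 40), (7, 15, 27, 19), (7, 15, 29, 23), (7, 15, 37, 32), (7, 15, 9, 32), (8, 9, 3, 32), (8, 9, 37, 30)}
Natural join on A: {(11, 15, 27, 19, b), (11, 15, 29, 23, s), (11, 15, 29, 23, v), (11, 15, 37, 32, k), (11, 15, 37, 32, s), (11, 15, 9, 32, k), (11, 15, 9, 32, s), (17, 9, 3, 32, k), (17, 9, 3, 32, s), (17, 9, 37, 30, m), (21, 9, 3, 32, k), (21, 9, 3, 32, s), (21, 9, 37, 30, m), (29, 15, 27, 19, b), (29, 15, 29, 23, s), (29, 15, 29, 23, v), (29, 15, 37, 32, k), (29, 15, 37, 32, s), (29, 15, 9, 32, k), (29, 15, 9, 32, s), (3, 15, 27, 19, b), (3, 15, 29, 23, s), (3, 15, 29, 23, v), (3, 15, 37, 32, k), (3, 15, 37, 32, s), (3, 15, 9, 32, k), (3, 15, 9, 32, s), (7, 15, 27, 19, b), (7, 15, 29, 23, s), (7, 15, 29, 23, v), (7, 15, 37, 32, k), (7, 15, 37, 32, s), (7, 15, 9, 32, k), (7, 15, 9, 32, s), (8, 9, 3, 32, k), (8, 9, 3, 32, s), (8, 9, 37, 30, m)}
π_{G, D, F} gives {(15, b, 27), (15, k, 37), (15, k, 9), (15, s, 29), (15, s, 37), (15, s, 9), (15, v, 29), (9, k, 3), (9, m, 37), (9, s, 3)} (27 duplicate(s) eliminated).
Selection D = k: {(15, k, 37), (15, k, 9), (9, k, 3)}
π_{F, G} gives {(3, 9), (37, 15), (9, 15)}.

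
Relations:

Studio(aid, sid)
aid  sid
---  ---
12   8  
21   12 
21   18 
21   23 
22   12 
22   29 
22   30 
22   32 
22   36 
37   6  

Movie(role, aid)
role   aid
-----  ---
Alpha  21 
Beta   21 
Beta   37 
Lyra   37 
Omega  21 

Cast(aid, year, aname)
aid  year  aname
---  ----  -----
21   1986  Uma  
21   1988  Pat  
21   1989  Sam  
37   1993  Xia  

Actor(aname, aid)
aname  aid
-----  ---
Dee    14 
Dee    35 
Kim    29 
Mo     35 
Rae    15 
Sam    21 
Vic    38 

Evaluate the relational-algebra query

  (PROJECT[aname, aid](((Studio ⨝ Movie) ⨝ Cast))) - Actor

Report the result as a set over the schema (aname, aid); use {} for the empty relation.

Joining Studio and Movie on aid yields {(21, 12, Alpha), (21, 12, Beta), (21, 12, Omega), (21, 18, Alpha), (21, 18, Beta), (21, 18, Omega), (21, 23, Alpha), (21, 23, Beta), (21, 23, Omega), (37, 6, Beta), (37, 6, Lyra)}.
Joining (Studio ⨝ Movie) and Cast on aid yields {(21, 12, Alpha, 1986, Uma), (21, 12, Alpha, 1988, Pat), (21, 12, Alpha, 1989, Sam), (21, 12, Beta, 1986, Uma), (21, 12, Beta, 1988, Pat), (21, 12, Beta, 1989, Sam), (21, 12, Omega, 1986, Uma), (21, 12, Omega, 1988, Pat), (21, 12, Omega, 1989, Sam), (21, 18, Alpha, 1986, Uma), (21, 18, Alpha, 1988, Pat), (21, 18, Alpha, 1989, Sam), (21, 18, Beta, 1986, Uma), (21, 18, Beta, 1988, Pat), (21, 18, Beta, 1989, Sam), (21, 18, Omega, 1986, Uma), (21, 18, Omega, 1988, Pat), (21, 18, Omega, 1989, Sam), (21, 23, Alpha, 1986, Uma), (21, 23, Alpha, 1988, Pat), (21, 23, Alpha, 1989, Sam), (21, 23, Beta, 1986, Uma), (21, 23, Beta, 1988, Pat), (21, 23, Beta, 1989, Sam), (21, 23, Omega, 1986, Uma), (21, 23, Omega, 1988, Pat), (21, 23, Omega, 1989, Sam), (37, 6, Beta, 1993, Xia), (37, 6, Lyra, 1993, Xia)}.
Projecting to aname, aid (25 duplicate(s) eliminated): {(Pat, 21), (Sam, 21), (Uma, 21), (Xia, 37)}
Difference: {(Pat, 21), (Sam, 21), (Uma, 21), (Xia, 37)} with {(Dee, 14), (Dee, 35), (Kim, 29), (Mo, 35), (Rae, 15), (Sam, 21), (Vic, 38)} → {(Pat, 21), (Uma, 21), (Xia, 37)}

{(Pat, 21), (Uma, 21), (Xia, 37)}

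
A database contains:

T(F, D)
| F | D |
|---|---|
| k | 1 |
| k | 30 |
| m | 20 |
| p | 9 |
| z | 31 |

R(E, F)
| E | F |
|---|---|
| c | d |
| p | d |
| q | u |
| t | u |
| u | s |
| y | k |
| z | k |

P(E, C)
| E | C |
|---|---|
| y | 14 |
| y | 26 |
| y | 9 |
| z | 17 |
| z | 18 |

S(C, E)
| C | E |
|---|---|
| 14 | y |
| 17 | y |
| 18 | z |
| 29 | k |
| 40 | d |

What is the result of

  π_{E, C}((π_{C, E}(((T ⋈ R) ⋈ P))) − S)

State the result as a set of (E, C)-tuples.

Natural join on F: {(k, 1, y), (k, 1, z), (k, 30, y), (k, 30, z)}
Natural join on E: {(k, 1, y, 14), (k, 1, y, 26), (k, 1, y, 9), (k, 1, z, 17), (k, 1, z, 18), (k, 30, y, 14), (k, 30, y, 26), (k, 30, y, 9), (k, 30, z, 17), (k, 30, z, 18)}
π[C, E]: project onto (C, E) (5 duplicate(s) eliminated) → {(14, y), (17, z), (18, z), (26, y), (9, y)}
Set difference of the two operands is {(17, z), (26, y), (9, y)}.
π[E, C]: project onto (E, C) → {(y, 26), (y, 9), (z, 17)}

{(y, 26), (y, 9), (z, 17)}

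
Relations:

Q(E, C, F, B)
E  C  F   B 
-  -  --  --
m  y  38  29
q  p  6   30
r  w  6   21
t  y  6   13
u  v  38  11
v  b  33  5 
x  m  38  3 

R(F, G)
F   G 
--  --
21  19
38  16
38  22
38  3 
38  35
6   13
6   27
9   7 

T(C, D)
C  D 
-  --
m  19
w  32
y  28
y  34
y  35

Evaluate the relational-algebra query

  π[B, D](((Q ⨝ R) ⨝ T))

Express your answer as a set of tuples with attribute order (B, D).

{(13, 28), (13, 34), (13, 35), (21, 32), (29, 28), (29, 34), (29, 35), (3, 19)}

Q ⋈ R (natural join on F): {(m, y, 38, 29, 16), (m, y, 38, 29, 22), (m, y, 38, 29, 3), (m, y, 38, 29, 35), (q, p, 6, 30, 13), (q, p, 6, 30, 27), (r, w, 6, 21, 13), (r, w, 6, 21, 27), (t, y, 6, 13, 13), (t, y, 6, 13, 27), (u, v, 38, 11, 16), (u, v, 38, 11, 22), (u, v, 38, 11, 3), (u, v, 38, 11, 35), (x, m, 38, 3, 16), (x, m, 38, 3, 22), (x, m, 38, 3, 3), (x, m, 38, 3, 35)}
(Q ⨝ R) ⋈ T (natural join on C): {(m, y, 38, 29, 16, 28), (m, y, 38, 29, 16, 34), (m, y, 38, 29, 16, 35), (m, y, 38, 29, 22, 28), (m, y, 38, 29, 22, 34), (m, y, 38, 29, 22, 35), (m, y, 38, 29, 3, 28), (m, y, 38, 29, 3, 34), (m, y, 38, 29, 3, 35), (m, y, 38, 29, 35, 28), (m, y, 38, 29, 35, 34), (m, y, 38, 29, 35, 35), (r, w, 6, 21, 13, 32), (r, w, 6, 21, 27, 32), (t, y, 6, 13, 13, 28), (t, y, 6, 13, 13, 34), (t, y, 6, 13, 13, 35), (t, y, 6, 13, 27, 28), (t, y, 6, 13, 27, 34), (t, y, 6, 13, 27, 35), (x, m, 38, 3, 16, 19), (x, m, 38, 3, 22, 19), (x, m, 38, 3, 3, 19), (x, m, 38, 3, 35, 19)}
Keep only column(s) B, D (16 duplicate(s) eliminated): {(13, 28), (13, 34), (13, 35), (21, 32), (29, 28), (29, 34), (29, 35), (3, 19)}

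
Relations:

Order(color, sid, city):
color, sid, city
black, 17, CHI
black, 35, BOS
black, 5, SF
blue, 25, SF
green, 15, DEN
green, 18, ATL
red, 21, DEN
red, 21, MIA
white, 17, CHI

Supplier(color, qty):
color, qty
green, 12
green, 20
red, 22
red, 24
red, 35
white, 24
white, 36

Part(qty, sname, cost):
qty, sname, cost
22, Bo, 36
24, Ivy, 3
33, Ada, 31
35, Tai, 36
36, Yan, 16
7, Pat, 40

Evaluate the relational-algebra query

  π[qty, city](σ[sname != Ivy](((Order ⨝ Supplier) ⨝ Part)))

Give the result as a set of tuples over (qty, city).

{(22, DEN), (22, MIA), (35, DEN), (35, MIA), (36, CHI)}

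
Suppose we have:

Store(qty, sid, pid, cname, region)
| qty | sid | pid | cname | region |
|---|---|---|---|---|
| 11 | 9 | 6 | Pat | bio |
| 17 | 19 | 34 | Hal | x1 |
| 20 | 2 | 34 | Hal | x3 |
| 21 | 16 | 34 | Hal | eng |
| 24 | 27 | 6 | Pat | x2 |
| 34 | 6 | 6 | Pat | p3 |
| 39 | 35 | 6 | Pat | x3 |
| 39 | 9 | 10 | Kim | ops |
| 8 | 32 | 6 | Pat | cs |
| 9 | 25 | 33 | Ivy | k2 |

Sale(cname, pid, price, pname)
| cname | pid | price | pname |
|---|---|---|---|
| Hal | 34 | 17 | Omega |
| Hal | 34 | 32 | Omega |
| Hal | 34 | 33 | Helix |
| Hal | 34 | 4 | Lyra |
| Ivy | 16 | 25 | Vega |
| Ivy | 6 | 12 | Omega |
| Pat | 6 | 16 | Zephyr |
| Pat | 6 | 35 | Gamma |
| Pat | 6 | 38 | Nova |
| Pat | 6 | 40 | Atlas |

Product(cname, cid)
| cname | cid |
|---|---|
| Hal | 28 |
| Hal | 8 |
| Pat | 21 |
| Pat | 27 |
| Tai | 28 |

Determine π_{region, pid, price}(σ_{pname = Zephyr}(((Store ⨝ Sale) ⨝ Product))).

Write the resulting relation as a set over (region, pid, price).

Natural join on pid, cname: {(11, 9, 6, Pat, bio, 16, Zephyr), (11, 9, 6, Pat, bio, 35, Gamma), (11, 9, 6, Pat, bio, 38, Nova), (11, 9, 6, Pat, bio, 40, Atlas), (17, 19, 34, Hal, x1, 17, Omega), (17, 19, 34, Hal, x1, 32, Omega), (17, 19, 34, Hal, x1, 33, Helix), (17, 19, 34, Hal, x1, 4, Lyra), (20, 2, 34, Hal, x3, 17, Omega), (20, 2, 34, Hal, x3, 32, Omega), (20, 2, 34, Hal, x3, 33, Helix), (20, 2, 34, Hal, x3, 4, Lyra), (21, 16, 34, Hal, eng, 17, Omega), (21, 16, 34, Hal, eng, 32, Omega), (21, 16, 34, Hal, eng, 33, Helix), (21, 16, 34, Hal, eng, 4, Lyra), (24, 27, 6, Pat, x2, 16, Zephyr), (24, 27, 6, Pat, x2, 35, Gamma), (24, 27, 6, Pat, x2, 38, Nova), (24, 27, 6, Pat, x2, 40, Atlas), (34, 6, 6, Pat, p3, 16, Zephyr), (34, 6, 6, Pat, p3, 35, Gamma), (34, 6, 6, Pat, p3, 38, Nova), (34, 6, 6, Pat, p3, 40, Atlas), (39, 35, 6, Pat, x3, 16, Zephyr), (39, 35, 6, Pat, x3, 35, Gamma), (39, 35, 6, Pat, x3, 38, Nova), (39, 35, 6, Pat, x3, 40, Atlas), (8, 32, 6, Pat, cs, 16, Zephyr), (8, 32, 6, Pat, cs, 35, Gamma), (8, 32, 6, Pat, cs, 38, Nova), (8, 32, 6, Pat, cs, 40, Atlas)}
Natural join on cname: {(11, 9, 6, Pat, bio, 16, Zephyr, 21), (11, 9, 6, Pat, bio, 16, Zephyr, 27), (11, 9, 6, Pat, bio, 35, Gamma, 21), (11, 9, 6, Pat, bio, 35, Gamma, 27), (11, 9, 6, Pat, bio, 38, Nova, 21), (11, 9, 6, Pat, bio, 38, Nova, 27), (11, 9, 6, Pat, bio, 40, Atlas, 21), (11, 9, 6, Pat, bio, 40, Atlas, 27), (17, 19, 34, Hal, x1, 17, Omega, 28), (17, 19, 34, Hal, x1, 17, Omega, 8), (17, 19, 34, Hal, x1, 32, Omega, 28), (17, 19, 34, Hal, x1, 32, Omega, 8), (17, 19, 34, Hal, x1, 33, Helix, 28), (17, 19, 34, Hal, x1, 33, Helix, 8), (17, 19, 34, Hal, x1, 4, Lyra, 28), (17, 19, 34, Hal, x1, 4, Lyra, 8), (20, 2, 34, Hal, x3, 17, Omega, 28), (20, 2, 34, Hal, x3, 17, Omega, 8), (20, 2, 34, Hal, x3, 32, Omega, 28), (20, 2, 34, Hal, x3, 32, Omega, 8), (20, 2, 34, Hal, x3, 33, Helix, 28), (20, 2, 34, Hal, x3, 33, Helix, 8), (20, 2, 34, Hal, x3, 4, Lyra, 28), (20, 2, 34, Hal, x3, 4, Lyra, 8), (21, 16, 34, Hal, eng, 17, Omega, 28), (21, 16, 34, Hal, eng, 17, Omega, 8), (21, 16, 34, Hal, eng, 32, Omega, 28), (21, 16, 34, Hal, eng, 32, Omega, 8), (21, 16, 34, Hal, eng, 33, Helix, 28), (21, 16, 34, Hal, eng, 33, Helix, 8), (21, 16, 34, Hal, eng, 4, Lyra, 28), (21, 16, 34, Hal, eng, 4, Lyra, 8), (24, 27, 6, Pat, x2, 16, Zephyr, 21), (24, 27, 6, Pat, x2, 16, Zephyr, 27), (24, 27, 6, Pat, x2, 35, Gamma, 21), (24, 27, 6, Pat, x2, 35, Gamma, 27), (24, 27, 6, Pat, x2, 38, Nova, 21), (24, 27, 6, Pat, x2, 38, Nova, 27), (24, 27, 6, Pat, x2, 40, Atlas, 21), (24, 27, 6, Pat, x2, 40, Atlas, 27), (34, 6, 6, Pat, p3, 16, Zephyr, 21), (34, 6, 6, Pat, p3, 16, Zephyr, 27), (34, 6, 6, Pat, p3, 35, Gamma, 21), (34, 6, 6, Pat, p3, 35, Gamma, 27), (34, 6, 6, Pat, p3, 38, Nova, 21), (34, 6, 6, Pat, p3, 38, Nova, 27), (34, 6, 6, Pat, p3, 40, Atlas, 21), (34, 6, 6, Pat, p3, 40, Atlas, 27), (39, 35, 6, Pat, x3, 16, Zephyr, 21), (39, 35, 6, Pat, x3, 16, Zephyr, 27), (39, 35, 6, Pat, x3, 35, Gamma, 21), (39, 35, 6, Pat, x3, 35, Gamma, 27), (39, 35, 6, Pat, x3, 38, Nova, 21), (39, 35, 6, Pat, x3, 38, Nova, 27), (39, 35, 6, Pat, x3, 40, Atlas, 21), (39, 35, 6, Pat, x3, 40, Atlas, 27), (8, 32, 6, Pat, cs, 16, Zephyr, 21), (8, 32, 6, Pat, cs, 16, Zephyr, 27), (8, 32, 6, Pat, cs, 35, Gamma, 21), (8, 32, 6, Pat, cs, 35, Gamma, 27), (8, 32, 6, Pat, cs, 38, Nova, 21), (8, 32, 6, Pat, cs, 38, Nova, 27), (8, 32, 6, Pat, cs, 40, Atlas, 21), (8, 32, 6, Pat, cs, 40, Atlas, 27)}
Filtering on pname = Zephyr leaves {(11, 9, 6, Pat, bio, 16, Zephyr, 21), (11, 9, 6, Pat, bio, 16, Zephyr, 27), (24, 27, 6, Pat, x2, 16, Zephyr, 21), (24, 27, 6, Pat, x2, 16, Zephyr, 27), (34, 6, 6, Pat, p3, 16, Zephyr, 21), (34, 6, 6, Pat, p3, 16, Zephyr, 27), (39, 35, 6, Pat, x3, 16, Zephyr, 21), (39, 35, 6, Pat, x3, 16, Zephyr, 27), (8, 32, 6, Pat, cs, 16, Zephyr, 21), (8, 32, 6, Pat, cs, 16, Zephyr, 27)}.
Keep only column(s) region, pid, price (5 duplicate(s) eliminated): {(bio, 6, 16), (cs, 6, 16), (p3, 6, 16), (x2, 6, 16), (x3, 6, 16)}

{(bio, 6, 16), (cs, 6, 16), (p3, 6, 16), (x2, 6, 16), (x3, 6, 16)}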